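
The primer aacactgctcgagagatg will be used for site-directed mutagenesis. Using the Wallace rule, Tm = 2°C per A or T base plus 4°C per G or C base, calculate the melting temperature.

54°C

Base counts: G=5, A=6, T=3, C=4
AT pairs contribute 9, GC pairs contribute 9.
Tm = 4·9 + 2·9 = 36 + 18 = 54°C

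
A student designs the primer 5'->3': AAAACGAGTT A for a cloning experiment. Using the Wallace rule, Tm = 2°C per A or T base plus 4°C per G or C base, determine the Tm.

Scanning the sequence gives A=6, T=2, G=2, C=1.
AT pairs contribute 8, GC pairs contribute 3.
Tm = 2(8) + 4(3) = 16 + 12 = 28°C

28°C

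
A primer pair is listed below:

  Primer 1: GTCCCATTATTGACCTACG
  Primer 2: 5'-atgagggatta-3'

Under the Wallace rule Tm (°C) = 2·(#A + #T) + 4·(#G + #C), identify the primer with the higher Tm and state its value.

Primer 1, 56°C

Primer 1: A+T=10, G+C=9 → Tm = 2(10)+4(9) = 56°C
Primer 2: A+T=7, G+C=4 → Tm = 2(7)+4(4) = 30°C
56°C vs 30°C → primer 1 is higher.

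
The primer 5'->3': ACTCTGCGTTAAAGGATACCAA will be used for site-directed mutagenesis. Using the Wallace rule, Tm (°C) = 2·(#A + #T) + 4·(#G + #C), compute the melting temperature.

Counting bases: C=5, A=8, T=5, G=4
A+T = 13, G+C = 9
Tm = 2(13) + 4(9) = 26 + 36 = 62°C

62°C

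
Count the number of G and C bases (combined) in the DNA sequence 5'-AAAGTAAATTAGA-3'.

C=0, G=2, A=8, T=3
G+C = 2 + 0 = 2

2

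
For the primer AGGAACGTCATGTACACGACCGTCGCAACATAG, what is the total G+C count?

17

Scanning the sequence gives G=8, C=9, A=11, T=5.
Total G or C: 8 + 9 = 17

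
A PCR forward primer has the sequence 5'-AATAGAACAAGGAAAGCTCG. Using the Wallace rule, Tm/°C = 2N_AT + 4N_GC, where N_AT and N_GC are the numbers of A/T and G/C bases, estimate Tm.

C=3, T=2, G=5, A=10
A+T = 12, G+C = 8
Tm = 2×12 + 4×8 = 56°C

56°C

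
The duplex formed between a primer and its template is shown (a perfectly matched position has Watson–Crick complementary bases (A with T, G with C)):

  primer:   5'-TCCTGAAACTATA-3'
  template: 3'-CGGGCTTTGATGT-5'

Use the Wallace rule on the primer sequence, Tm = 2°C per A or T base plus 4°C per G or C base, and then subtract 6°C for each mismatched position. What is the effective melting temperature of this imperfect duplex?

Primer base counts: A=5, T=4, G=1, C=3 → A+T=9, G+C=4
Perfect-match Tm = 2(9) + 4(4) = 18 + 16 = 34°C
Mismatches (positions where the bases are not complementary): 3 (at positions 1, 4, 12)
Effective Tm = 34 − 3×6 = 34 − 18 = 16°C

16°C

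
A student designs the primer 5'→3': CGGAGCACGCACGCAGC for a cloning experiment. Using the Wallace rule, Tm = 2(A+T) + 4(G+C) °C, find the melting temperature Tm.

T=0, A=4, G=6, C=7
A+T = 4, G+C = 13
Tm = 2(4) + 4(13) = 8 + 52 = 60°C

60°C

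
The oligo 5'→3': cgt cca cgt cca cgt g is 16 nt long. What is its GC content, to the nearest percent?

69%

G=4, C=7, A=2, T=3
G+C = 4 + 7 = 11 out of 16 bases
%GC = 11/16 × 100 = 68.75% ≈ 69%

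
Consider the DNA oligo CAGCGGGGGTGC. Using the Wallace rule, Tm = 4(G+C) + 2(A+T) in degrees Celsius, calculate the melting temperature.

44°C

G=7, A=1, C=3, T=1
AT pairs contribute 2, GC pairs contribute 10.
Tm = 4·10 + 2·2 = 40 + 4 = 44°C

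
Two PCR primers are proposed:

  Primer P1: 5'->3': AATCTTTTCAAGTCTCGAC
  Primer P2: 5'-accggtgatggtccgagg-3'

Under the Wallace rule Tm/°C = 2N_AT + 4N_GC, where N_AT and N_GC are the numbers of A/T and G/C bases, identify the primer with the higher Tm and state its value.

Primer P2, 60°C

Primer P1: A+T=12, G+C=7 → Tm = 2(12)+4(7) = 52°C
Primer P2: A+T=6, G+C=12 → Tm = 2(6)+4(12) = 60°C
52°C vs 60°C → primer P2 is higher.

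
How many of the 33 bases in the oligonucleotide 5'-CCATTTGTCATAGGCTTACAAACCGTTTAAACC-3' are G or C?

13

Base counts: C=9, A=10, T=10, G=4
G+C = 4 + 9 = 13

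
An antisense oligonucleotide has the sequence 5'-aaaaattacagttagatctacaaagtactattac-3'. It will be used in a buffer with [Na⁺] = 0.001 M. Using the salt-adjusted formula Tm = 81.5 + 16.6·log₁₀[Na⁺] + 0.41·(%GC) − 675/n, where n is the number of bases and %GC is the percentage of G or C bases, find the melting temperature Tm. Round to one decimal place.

Length n = 34. C=5, A=16, G=3, T=10
G+C = 8, so %GC = 8/34 × 100 = 23.529%
Salt term: 16.6 × (-3) = -49.8
GC term: 0.41 × 23.529 = 9.647; length term: −675/34 = −19.853
Tm = 81.5 + (-49.8) + 9.647 − 19.853 = 21.494 → 21.5°C

21.5°C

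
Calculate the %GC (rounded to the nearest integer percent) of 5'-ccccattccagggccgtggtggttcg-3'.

Counting bases: T=6, G=9, A=2, C=9
G+C = 9 + 9 = 18 out of 26 bases
%GC = 18/26 × 100 = 69.23% ≈ 69%

69%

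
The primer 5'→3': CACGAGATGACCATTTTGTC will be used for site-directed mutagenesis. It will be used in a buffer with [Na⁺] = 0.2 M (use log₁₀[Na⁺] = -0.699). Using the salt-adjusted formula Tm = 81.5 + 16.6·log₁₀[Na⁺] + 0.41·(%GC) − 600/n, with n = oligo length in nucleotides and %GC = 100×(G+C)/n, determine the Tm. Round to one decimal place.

58.3°C

Length n = 20. Counting bases: T=6, A=5, C=5, G=4
G+C = 9, so %GC = 9/20 × 100 = 45%
Salt term: 16.6 × (-0.699) = -11.603
GC term: 0.41 × 45 = 18.45; length term: −600/20 = −30
Tm = 81.5 + (-11.603) + 18.45 − 30 = 58.347 → 58.3°C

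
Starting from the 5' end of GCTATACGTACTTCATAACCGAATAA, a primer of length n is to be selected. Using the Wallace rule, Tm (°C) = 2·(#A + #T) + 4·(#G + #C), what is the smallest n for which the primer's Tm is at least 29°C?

n = 11

First 10 bases: GCTATACGTA → Tm = 28°C (< 29°C)
First 11 bases: GCTATACGTAC → Tm = 32°C (≥ 29°C)
Since every base adds ≥2°C, Tm only increases with n, so the threshold is first crossed at n = 11.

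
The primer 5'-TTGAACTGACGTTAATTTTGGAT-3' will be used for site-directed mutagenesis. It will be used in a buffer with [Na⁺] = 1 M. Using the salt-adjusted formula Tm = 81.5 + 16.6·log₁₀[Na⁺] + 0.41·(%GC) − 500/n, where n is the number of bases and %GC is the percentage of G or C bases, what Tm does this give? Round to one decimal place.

72.2°C

Length n = 23. T=10, G=5, C=2, A=6
G+C = 7, so %GC = 7/23 × 100 = 30.435%
Salt term: 16.6 × (0) = 0
GC term: 0.41 × 30.435 = 12.478; length term: −500/23 = −21.739
Tm = 81.5 + (0) + 12.478 − 21.739 = 72.239 → 72.2°C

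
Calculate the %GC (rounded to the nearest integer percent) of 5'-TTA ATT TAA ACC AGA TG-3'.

Scanning the sequence gives A=7, C=2, T=6, G=2.
G+C = 2 + 2 = 4 out of 17 bases
%GC = 4/17 × 100 = 23.53% ≈ 24%

24%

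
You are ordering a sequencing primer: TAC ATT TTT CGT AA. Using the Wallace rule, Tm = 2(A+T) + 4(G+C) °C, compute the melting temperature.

34°C

C=2, A=4, T=7, G=1
So N_AT = 11 and N_GC = 3.
Tm = 4·3 + 2·11 = 12 + 22 = 34°C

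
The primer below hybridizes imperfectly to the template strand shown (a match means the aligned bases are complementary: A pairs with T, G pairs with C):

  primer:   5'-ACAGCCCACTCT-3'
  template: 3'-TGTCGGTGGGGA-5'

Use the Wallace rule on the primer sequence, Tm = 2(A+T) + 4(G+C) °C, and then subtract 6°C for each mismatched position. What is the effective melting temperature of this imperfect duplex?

20°C

Primer base counts: A=3, T=2, G=1, C=6 → A+T=5, G+C=7
Perfect-match Tm = 2(5) + 4(7) = 10 + 28 = 38°C
Mismatches (positions where the bases are not complementary): 3 (at positions 7, 8, 10)
Effective Tm = 38 − 3×6 = 38 − 18 = 20°C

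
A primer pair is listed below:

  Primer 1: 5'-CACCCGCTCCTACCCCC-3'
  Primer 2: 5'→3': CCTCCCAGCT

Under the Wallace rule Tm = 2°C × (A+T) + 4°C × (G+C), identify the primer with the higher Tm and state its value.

Primer 1: A+T=4, G+C=13 → Tm = 2(4)+4(13) = 60°C
Primer 2: A+T=3, G+C=7 → Tm = 2(3)+4(7) = 34°C
60°C vs 34°C → primer 1 is higher.

Primer 1, 60°C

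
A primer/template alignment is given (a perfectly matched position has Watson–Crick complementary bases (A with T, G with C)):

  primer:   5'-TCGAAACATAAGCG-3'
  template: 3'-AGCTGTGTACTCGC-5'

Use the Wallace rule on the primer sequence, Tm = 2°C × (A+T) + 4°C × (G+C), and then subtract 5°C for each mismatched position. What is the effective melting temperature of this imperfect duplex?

30°C

Primer base counts: A=6, T=2, G=3, C=3 → A+T=8, G+C=6
Perfect-match Tm = 2(8) + 4(6) = 16 + 24 = 40°C
Mismatches (positions where the bases are not complementary): 2 (at positions 5, 10)
Effective Tm = 40 − 2×5 = 40 − 10 = 30°C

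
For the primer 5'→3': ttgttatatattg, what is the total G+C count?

2

Scanning the sequence gives C=0, A=3, T=8, G=2.
G+C = 2 + 0 = 2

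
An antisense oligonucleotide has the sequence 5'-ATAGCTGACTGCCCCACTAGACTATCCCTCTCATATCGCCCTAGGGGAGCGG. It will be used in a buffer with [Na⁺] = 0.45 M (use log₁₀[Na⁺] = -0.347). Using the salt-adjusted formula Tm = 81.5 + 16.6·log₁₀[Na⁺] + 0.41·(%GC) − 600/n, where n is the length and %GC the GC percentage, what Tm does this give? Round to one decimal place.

Length n = 52. Scanning the sequence gives C=18, A=11, T=11, G=12.
G+C = 30, so %GC = 30/52 × 100 = 57.692%
Salt term: 16.6 × (-0.347) = -5.76
GC term: 0.41 × 57.692 = 23.654; length term: −600/52 = −11.538
Tm = 81.5 + (-5.76) + 23.654 − 11.538 = 87.856 → 87.9°C

87.9°C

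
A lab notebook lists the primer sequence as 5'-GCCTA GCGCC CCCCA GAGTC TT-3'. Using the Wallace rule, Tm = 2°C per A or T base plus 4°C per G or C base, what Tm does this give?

Base counts: G=5, T=4, A=3, C=10
So N_AT = 7 and N_GC = 15.
Tm = 2×7 + 4×15 = 74°C

74°C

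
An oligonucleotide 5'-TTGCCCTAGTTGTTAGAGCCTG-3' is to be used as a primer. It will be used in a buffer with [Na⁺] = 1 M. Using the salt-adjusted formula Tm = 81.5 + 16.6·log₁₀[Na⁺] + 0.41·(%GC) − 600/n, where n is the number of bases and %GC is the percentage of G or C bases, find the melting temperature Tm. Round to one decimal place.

74.7°C

Length n = 22. Counting bases: A=3, G=6, C=5, T=8
G+C = 11, so %GC = 11/22 × 100 = 50%
Salt term: 16.6 × (0) = 0
GC term: 0.41 × 50 = 20.5; length term: −600/22 = −27.273
Tm = 81.5 + (0) + 20.5 − 27.273 = 74.727 → 74.7°C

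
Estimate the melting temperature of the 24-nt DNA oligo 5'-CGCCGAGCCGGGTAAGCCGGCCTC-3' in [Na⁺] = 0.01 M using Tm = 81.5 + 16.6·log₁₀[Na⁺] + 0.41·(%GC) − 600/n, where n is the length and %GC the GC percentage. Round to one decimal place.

55.8°C

Length n = 24. C=10, A=3, G=9, T=2
G+C = 19, so %GC = 19/24 × 100 = 79.167%
Salt term: 16.6 × (-2) = -33.2
GC term: 0.41 × 79.167 = 32.458; length term: −600/24 = −25
Tm = 81.5 + (-33.2) + 32.458 − 25 = 55.758 → 55.8°C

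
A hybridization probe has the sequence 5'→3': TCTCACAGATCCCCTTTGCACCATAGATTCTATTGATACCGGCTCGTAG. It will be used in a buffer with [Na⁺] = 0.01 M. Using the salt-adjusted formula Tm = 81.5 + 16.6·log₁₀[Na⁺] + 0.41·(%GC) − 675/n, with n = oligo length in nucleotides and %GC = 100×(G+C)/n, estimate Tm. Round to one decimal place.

Length n = 49. G=8, T=15, A=11, C=15
G+C = 23, so %GC = 23/49 × 100 = 46.939%
Salt term: 16.6 × (-2) = -33.2
GC term: 0.41 × 46.939 = 19.245; length term: −675/49 = −13.776
Tm = 81.5 + (-33.2) + 19.245 − 13.776 = 53.769 → 53.8°C

53.8°C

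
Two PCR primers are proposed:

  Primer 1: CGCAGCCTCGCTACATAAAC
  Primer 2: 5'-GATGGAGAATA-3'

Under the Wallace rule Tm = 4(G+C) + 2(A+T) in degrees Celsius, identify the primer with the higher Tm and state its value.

Primer 1, 62°C

Primer 1: A+T=9, G+C=11 → Tm = 2(9)+4(11) = 62°C
Primer 2: A+T=7, G+C=4 → Tm = 2(7)+4(4) = 30°C
62°C vs 30°C → primer 1 is higher.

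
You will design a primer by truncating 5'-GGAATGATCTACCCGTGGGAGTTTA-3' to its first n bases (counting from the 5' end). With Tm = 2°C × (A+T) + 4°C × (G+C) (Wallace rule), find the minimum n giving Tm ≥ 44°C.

First 14 bases: GGAATGATCTACCC → Tm = 42°C (< 44°C)
First 15 bases: GGAATGATCTACCCG → Tm = 46°C (≥ 44°C)
Each additional base adds 2°C (A/T) or 4°C (G/C), so Tm is non-decreasing in n; n = 15 is the first length to reach 44°C.

n = 15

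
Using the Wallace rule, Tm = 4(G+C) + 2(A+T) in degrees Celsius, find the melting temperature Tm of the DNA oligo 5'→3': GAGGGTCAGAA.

Base counts: A=4, T=1, C=1, G=5
AT pairs contribute 5, GC pairs contribute 6.
Tm = 4·6 + 2·5 = 24 + 10 = 34°C

34°C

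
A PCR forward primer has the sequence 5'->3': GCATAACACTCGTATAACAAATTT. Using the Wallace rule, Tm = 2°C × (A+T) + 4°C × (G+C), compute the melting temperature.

62°C

G=2, T=7, C=5, A=10
A+T = 17, G+C = 7
Tm = 4·7 + 2·17 = 28 + 34 = 62°C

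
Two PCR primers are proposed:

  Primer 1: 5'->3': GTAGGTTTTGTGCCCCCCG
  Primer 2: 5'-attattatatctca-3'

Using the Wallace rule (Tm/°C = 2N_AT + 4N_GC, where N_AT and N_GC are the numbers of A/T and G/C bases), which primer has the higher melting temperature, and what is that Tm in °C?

Primer 1: A+T=7, G+C=12 → Tm = 2(7)+4(12) = 62°C
Primer 2: A+T=12, G+C=2 → Tm = 2(12)+4(2) = 32°C
62°C vs 32°C → primer 1 is higher.

Primer 1, 62°C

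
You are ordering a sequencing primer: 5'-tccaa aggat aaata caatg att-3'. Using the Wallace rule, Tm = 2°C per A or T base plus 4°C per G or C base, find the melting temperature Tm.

58°C

Counting bases: C=3, T=6, G=3, A=11
So N_AT = 17 and N_GC = 6.
Tm = 4·6 + 2·17 = 24 + 34 = 58°C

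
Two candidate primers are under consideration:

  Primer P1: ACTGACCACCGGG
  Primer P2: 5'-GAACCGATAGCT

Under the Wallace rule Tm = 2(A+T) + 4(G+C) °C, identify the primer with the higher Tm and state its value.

Primer P1: A+T=4, G+C=9 → Tm = 2(4)+4(9) = 44°C
Primer P2: A+T=6, G+C=6 → Tm = 2(6)+4(6) = 36°C
44°C vs 36°C → primer P1 is higher.

Primer P1, 44°C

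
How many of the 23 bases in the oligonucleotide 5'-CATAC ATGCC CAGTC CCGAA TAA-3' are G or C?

A=8, G=3, T=4, C=8
Total G or C: 3 + 8 = 11

11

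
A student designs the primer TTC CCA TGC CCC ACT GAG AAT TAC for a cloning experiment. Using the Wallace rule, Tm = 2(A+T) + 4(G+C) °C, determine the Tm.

Base counts: T=6, C=9, A=6, G=3
AT pairs contribute 12, GC pairs contribute 12.
Tm = 2×12 + 4×12 = 72°C

72°C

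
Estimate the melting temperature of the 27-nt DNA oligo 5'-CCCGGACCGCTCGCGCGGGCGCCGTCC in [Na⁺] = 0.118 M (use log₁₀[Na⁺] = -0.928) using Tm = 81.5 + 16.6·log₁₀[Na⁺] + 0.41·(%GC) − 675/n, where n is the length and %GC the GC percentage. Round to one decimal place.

77.5°C

Length n = 27. Counting bases: G=10, A=1, C=14, T=2
G+C = 24, so %GC = 24/27 × 100 = 88.889%
Salt term: 16.6 × (-0.928) = -15.405
GC term: 0.41 × 88.889 = 36.444; length term: −675/27 = −25
Tm = 81.5 + (-15.405) + 36.444 − 25 = 77.539 → 77.5°C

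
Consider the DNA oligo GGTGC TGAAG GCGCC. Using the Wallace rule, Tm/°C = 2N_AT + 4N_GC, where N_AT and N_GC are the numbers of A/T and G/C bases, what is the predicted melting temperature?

52°C

Base counts: C=4, T=2, G=7, A=2
AT pairs contribute 4, GC pairs contribute 11.
Tm = 2×4 + 4×11 = 52°C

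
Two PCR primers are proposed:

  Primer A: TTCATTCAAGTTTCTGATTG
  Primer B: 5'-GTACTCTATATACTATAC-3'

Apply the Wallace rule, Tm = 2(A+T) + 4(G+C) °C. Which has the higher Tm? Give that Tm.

Primer A: A+T=14, G+C=6 → Tm = 2(14)+4(6) = 52°C
Primer B: A+T=13, G+C=5 → Tm = 2(13)+4(5) = 46°C
52°C vs 46°C → primer A is higher.

Primer A, 52°C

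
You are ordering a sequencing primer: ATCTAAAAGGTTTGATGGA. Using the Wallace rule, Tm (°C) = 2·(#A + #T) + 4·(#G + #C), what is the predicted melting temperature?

50°C

Base counts: G=5, C=1, T=6, A=7
A+T = 13, G+C = 6
Tm = 2(13) + 4(6) = 26 + 24 = 50°C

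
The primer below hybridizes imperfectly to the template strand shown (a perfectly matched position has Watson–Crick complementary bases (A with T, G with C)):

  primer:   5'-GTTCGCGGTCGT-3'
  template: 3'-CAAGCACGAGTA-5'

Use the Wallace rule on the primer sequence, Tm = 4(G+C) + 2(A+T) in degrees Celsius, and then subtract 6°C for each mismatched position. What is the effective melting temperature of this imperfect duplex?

22°C

Primer base counts: A=0, T=4, G=5, C=3 → A+T=4, G+C=8
Perfect-match Tm = 2(4) + 4(8) = 8 + 32 = 40°C
Mismatches (positions where the bases are not complementary): 3 (at positions 6, 8, 11)
Effective Tm = 40 − 3×6 = 40 − 18 = 22°C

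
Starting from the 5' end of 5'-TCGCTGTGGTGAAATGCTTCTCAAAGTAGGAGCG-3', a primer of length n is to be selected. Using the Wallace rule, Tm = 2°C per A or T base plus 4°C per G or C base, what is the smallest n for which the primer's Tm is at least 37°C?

First 11 bases: TCGCTGTGGTG → Tm = 36°C (< 37°C)
First 12 bases: TCGCTGTGGTGA → Tm = 38°C (≥ 37°C)
Since every base adds ≥2°C, Tm only increases with n, so the threshold is first crossed at n = 12.

n = 12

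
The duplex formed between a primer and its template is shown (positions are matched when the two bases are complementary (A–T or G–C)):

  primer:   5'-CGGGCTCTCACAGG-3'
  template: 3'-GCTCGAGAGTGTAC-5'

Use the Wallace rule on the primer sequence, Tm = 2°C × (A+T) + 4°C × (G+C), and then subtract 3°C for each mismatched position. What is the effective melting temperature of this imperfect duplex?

42°C

Primer base counts: A=2, T=2, G=5, C=5 → A+T=4, G+C=10
Perfect-match Tm = 2(4) + 4(10) = 8 + 40 = 48°C
Mismatches (positions where the bases are not complementary): 2 (at positions 3, 13)
Effective Tm = 48 − 2×3 = 48 − 6 = 42°C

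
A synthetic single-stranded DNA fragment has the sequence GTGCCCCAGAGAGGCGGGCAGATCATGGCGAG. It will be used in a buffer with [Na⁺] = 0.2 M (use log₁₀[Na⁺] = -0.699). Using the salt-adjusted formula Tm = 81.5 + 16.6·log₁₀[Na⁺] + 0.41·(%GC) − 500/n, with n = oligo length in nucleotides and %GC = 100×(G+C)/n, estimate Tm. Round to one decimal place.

Length n = 32. Counting bases: T=3, A=7, C=8, G=14
G+C = 22, so %GC = 22/32 × 100 = 68.75%
Salt term: 16.6 × (-0.699) = -11.603
GC term: 0.41 × 68.75 = 28.188; length term: −500/32 = −15.625
Tm = 81.5 + (-11.603) + 28.188 − 15.625 = 82.46 → 82.5°C

82.5°C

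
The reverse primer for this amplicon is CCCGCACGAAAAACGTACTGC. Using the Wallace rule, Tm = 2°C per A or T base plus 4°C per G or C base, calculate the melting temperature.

T=2, C=8, A=7, G=4
A+T = 9, G+C = 12
Tm = 4·12 + 2·9 = 48 + 18 = 66°C

66°C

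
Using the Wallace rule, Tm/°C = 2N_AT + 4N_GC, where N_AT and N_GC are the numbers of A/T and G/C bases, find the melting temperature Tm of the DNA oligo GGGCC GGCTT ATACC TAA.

56°C

Base counts: G=5, C=5, T=4, A=4
So N_AT = 8 and N_GC = 10.
Tm = 2(8) + 4(10) = 16 + 40 = 56°C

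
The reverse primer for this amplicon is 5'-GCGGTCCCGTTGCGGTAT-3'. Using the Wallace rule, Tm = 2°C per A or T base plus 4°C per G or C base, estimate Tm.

60°C

Counting bases: G=7, T=5, A=1, C=5
So N_AT = 6 and N_GC = 12.
Tm = 4·12 + 2·6 = 48 + 12 = 60°C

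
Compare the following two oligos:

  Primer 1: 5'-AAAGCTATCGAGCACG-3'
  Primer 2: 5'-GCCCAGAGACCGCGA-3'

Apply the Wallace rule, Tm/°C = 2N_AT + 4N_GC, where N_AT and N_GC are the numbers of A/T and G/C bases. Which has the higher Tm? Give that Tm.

Primer 1: A+T=8, G+C=8 → Tm = 2(8)+4(8) = 48°C
Primer 2: A+T=4, G+C=11 → Tm = 2(4)+4(11) = 52°C
48°C vs 52°C → primer 2 is higher.

Primer 2, 52°C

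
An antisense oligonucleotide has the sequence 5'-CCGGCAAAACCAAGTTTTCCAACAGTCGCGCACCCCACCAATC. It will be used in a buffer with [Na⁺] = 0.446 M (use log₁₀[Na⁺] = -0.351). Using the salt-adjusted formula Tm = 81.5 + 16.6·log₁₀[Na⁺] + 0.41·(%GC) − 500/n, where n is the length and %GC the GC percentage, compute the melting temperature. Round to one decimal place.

Length n = 43. Base counts: G=6, A=13, T=6, C=18
G+C = 24, so %GC = 24/43 × 100 = 55.814%
Salt term: 16.6 × (-0.351) = -5.827
GC term: 0.41 × 55.814 = 22.884; length term: −500/43 = −11.628
Tm = 81.5 + (-5.827) + 22.884 − 11.628 = 86.929 → 86.9°C

86.9°C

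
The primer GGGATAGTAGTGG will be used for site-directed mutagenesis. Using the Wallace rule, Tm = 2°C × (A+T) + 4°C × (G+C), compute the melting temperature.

40°C

Counting bases: C=0, G=7, A=3, T=3
AT pairs contribute 6, GC pairs contribute 7.
Tm = 4·7 + 2·6 = 28 + 12 = 40°C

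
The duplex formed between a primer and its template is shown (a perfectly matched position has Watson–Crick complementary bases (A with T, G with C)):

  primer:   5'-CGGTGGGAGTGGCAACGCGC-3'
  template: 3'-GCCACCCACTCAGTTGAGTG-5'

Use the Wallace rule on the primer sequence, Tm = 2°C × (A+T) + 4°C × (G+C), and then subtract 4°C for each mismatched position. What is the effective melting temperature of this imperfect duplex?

50°C

Primer base counts: A=3, T=2, G=10, C=5 → A+T=5, G+C=15
Perfect-match Tm = 2(5) + 4(15) = 10 + 60 = 70°C
Mismatches (positions where the bases are not complementary): 5 (at positions 8, 10, 12, 17, 19)
Effective Tm = 70 − 5×4 = 70 − 20 = 50°C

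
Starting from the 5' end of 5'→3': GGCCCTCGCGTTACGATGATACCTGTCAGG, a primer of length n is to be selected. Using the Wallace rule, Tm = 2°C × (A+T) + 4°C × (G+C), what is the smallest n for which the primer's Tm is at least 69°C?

First 21 bases: GGCCCTCGCGTTACGATGATA → Tm = 66°C (< 69°C)
First 22 bases: GGCCCTCGCGTTACGATGATAC → Tm = 70°C (≥ 69°C)
Each additional base adds 2°C (A/T) or 4°C (G/C), so Tm is non-decreasing in n; n = 22 is the first length to reach 69°C.

n = 22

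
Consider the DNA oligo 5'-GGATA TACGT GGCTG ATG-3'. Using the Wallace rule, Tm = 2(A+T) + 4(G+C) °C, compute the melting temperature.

Counting bases: T=5, G=7, C=2, A=4
So N_AT = 9 and N_GC = 9.
Tm = 2(9) + 4(9) = 18 + 36 = 54°C

54°C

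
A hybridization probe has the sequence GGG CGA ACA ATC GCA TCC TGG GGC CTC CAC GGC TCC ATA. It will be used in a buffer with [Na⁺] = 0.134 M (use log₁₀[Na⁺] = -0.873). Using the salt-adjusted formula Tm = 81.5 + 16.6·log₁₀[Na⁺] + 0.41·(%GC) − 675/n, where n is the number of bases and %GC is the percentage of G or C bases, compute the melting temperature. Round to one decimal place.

76.0°C

Length n = 39. Counting bases: T=6, A=8, C=14, G=11
G+C = 25, so %GC = 25/39 × 100 = 64.103%
Salt term: 16.6 × (-0.873) = -14.492
GC term: 0.41 × 64.103 = 26.282; length term: −675/39 = −17.308
Tm = 81.5 + (-14.492) + 26.282 − 17.308 = 75.982 → 76.0°C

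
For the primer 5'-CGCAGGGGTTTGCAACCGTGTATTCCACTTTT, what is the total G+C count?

Scanning the sequence gives A=5, C=8, T=11, G=8.
G+C = 8 + 8 = 16

16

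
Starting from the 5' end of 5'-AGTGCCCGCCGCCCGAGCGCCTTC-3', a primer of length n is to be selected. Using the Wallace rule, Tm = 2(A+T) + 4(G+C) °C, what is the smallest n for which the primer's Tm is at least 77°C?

First 20 bases: AGTGCCCGCCGCCCGAGCGC → Tm = 74°C (< 77°C)
First 21 bases: AGTGCCCGCCGCCCGAGCGCC → Tm = 78°C (≥ 77°C)
Since every base adds ≥2°C, Tm only increases with n, so the threshold is first crossed at n = 21.

n = 21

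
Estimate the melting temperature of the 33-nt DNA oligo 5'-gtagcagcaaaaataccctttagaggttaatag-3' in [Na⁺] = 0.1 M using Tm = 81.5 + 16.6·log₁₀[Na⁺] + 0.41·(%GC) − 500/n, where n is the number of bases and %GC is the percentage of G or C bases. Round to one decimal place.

64.7°C

Length n = 33. T=8, G=7, C=5, A=13
G+C = 12, so %GC = 12/33 × 100 = 36.364%
Salt term: 16.6 × (-1) = -16.6
GC term: 0.41 × 36.364 = 14.909; length term: −500/33 = −15.152
Tm = 81.5 + (-16.6) + 14.909 − 15.152 = 64.657 → 64.7°C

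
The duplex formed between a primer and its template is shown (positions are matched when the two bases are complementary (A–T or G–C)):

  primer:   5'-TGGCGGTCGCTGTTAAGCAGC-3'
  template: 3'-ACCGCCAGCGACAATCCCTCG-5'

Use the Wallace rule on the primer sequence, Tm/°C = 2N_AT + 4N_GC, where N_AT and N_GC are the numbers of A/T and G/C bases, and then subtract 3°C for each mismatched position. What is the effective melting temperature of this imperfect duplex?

62°C

Primer base counts: A=3, T=5, G=8, C=5 → A+T=8, G+C=13
Perfect-match Tm = 2(8) + 4(13) = 16 + 52 = 68°C
Mismatches (positions where the bases are not complementary): 2 (at positions 16, 18)
Effective Tm = 68 − 2×3 = 68 − 6 = 62°C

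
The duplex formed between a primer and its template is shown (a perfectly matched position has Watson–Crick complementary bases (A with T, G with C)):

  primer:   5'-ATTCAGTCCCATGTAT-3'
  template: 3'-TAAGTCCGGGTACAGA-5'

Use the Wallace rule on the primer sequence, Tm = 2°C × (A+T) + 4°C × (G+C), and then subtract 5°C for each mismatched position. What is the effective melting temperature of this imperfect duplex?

Primer base counts: A=4, T=6, G=2, C=4 → A+T=10, G+C=6
Perfect-match Tm = 2(10) + 4(6) = 20 + 24 = 44°C
Mismatches (positions where the bases are not complementary): 2 (at positions 7, 15)
Effective Tm = 44 − 2×5 = 44 − 10 = 34°C

34°C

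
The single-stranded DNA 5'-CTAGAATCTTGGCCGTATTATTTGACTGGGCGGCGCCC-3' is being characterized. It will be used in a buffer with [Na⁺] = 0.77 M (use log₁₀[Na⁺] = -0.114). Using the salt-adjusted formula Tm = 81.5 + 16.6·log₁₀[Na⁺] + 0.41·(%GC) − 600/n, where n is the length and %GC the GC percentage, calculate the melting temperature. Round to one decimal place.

86.5°C

Length n = 38. Base counts: G=11, T=11, A=6, C=10
G+C = 21, so %GC = 21/38 × 100 = 55.263%
Salt term: 16.6 × (-0.114) = -1.892
GC term: 0.41 × 55.263 = 22.658; length term: −600/38 = −15.789
Tm = 81.5 + (-1.892) + 22.658 − 15.789 = 86.477 → 86.5°C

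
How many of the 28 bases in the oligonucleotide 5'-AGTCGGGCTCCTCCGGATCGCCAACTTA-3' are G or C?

A=5, T=6, C=10, G=7
G+C = 7 + 10 = 17

17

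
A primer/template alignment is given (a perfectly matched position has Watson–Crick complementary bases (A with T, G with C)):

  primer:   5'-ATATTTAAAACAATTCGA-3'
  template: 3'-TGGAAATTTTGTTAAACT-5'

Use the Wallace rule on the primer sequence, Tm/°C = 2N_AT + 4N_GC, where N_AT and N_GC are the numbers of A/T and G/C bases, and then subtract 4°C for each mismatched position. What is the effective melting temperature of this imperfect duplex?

30°C

Primer base counts: A=9, T=6, G=1, C=2 → A+T=15, G+C=3
Perfect-match Tm = 2(15) + 4(3) = 30 + 12 = 42°C
Mismatches (positions where the bases are not complementary): 3 (at positions 2, 3, 16)
Effective Tm = 42 − 3×4 = 42 − 12 = 30°C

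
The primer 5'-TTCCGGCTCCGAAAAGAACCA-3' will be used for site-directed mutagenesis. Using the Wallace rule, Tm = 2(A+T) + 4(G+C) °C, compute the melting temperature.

Counting bases: G=4, T=3, A=7, C=7
So N_AT = 10 and N_GC = 11.
Tm = 4·11 + 2·10 = 44 + 20 = 64°C

64°C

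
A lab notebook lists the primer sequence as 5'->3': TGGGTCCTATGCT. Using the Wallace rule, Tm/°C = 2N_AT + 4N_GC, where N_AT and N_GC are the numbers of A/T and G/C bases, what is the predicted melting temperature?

40°C

Counting bases: C=3, A=1, G=4, T=5
So N_AT = 6 and N_GC = 7.
Tm = 2(6) + 4(7) = 12 + 28 = 40°C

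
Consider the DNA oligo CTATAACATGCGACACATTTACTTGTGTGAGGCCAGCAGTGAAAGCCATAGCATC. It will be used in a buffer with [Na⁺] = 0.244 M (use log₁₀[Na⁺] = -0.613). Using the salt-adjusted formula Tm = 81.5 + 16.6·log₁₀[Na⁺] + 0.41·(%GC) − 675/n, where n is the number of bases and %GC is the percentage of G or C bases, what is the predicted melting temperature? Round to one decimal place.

77.7°C

Length n = 55. Base counts: T=13, C=13, A=17, G=12
G+C = 25, so %GC = 25/55 × 100 = 45.455%
Salt term: 16.6 × (-0.613) = -10.176
GC term: 0.41 × 45.455 = 18.637; length term: −675/55 = −12.273
Tm = 81.5 + (-10.176) + 18.637 − 12.273 = 77.688 → 77.7°C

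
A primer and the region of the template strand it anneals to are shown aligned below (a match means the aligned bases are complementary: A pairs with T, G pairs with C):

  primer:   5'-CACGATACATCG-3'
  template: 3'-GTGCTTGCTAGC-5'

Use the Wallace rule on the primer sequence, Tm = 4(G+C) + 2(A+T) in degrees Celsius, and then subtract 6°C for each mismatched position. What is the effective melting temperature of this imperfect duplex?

Primer base counts: A=4, T=2, G=2, C=4 → A+T=6, G+C=6
Perfect-match Tm = 2(6) + 4(6) = 12 + 24 = 36°C
Mismatches (positions where the bases are not complementary): 3 (at positions 6, 7, 8)
Effective Tm = 36 − 3×6 = 36 − 18 = 18°C

18°C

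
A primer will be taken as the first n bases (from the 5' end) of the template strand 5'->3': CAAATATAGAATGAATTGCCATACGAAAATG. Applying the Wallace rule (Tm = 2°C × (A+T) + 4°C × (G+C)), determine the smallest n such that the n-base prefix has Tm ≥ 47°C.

First 18 bases: CAAATATAGAATGAATTG → Tm = 44°C (< 47°C)
First 19 bases: CAAATATAGAATGAATTGC → Tm = 48°C (≥ 47°C)
Each additional base adds 2°C (A/T) or 4°C (G/C), so Tm is non-decreasing in n; n = 19 is the first length to reach 47°C.

n = 19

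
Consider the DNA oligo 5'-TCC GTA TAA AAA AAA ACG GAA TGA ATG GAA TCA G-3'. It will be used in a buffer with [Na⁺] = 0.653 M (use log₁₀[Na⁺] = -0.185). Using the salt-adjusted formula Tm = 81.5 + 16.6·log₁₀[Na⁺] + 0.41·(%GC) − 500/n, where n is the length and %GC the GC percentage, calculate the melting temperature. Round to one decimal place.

Length n = 34. Base counts: T=6, A=17, G=7, C=4
G+C = 11, so %GC = 11/34 × 100 = 32.353%
Salt term: 16.6 × (-0.185) = -3.071
GC term: 0.41 × 32.353 = 13.265; length term: −500/34 = −14.706
Tm = 81.5 + (-3.071) + 13.265 − 14.706 = 76.988 → 77.0°C

77.0°C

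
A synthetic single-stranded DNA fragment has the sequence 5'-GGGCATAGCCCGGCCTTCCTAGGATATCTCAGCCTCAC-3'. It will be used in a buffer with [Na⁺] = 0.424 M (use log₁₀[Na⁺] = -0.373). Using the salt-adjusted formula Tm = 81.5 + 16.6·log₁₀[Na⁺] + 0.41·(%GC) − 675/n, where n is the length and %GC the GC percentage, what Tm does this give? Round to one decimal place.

82.4°C

Length n = 38. G=9, T=8, A=7, C=14
G+C = 23, so %GC = 23/38 × 100 = 60.526%
Salt term: 16.6 × (-0.373) = -6.192
GC term: 0.41 × 60.526 = 24.816; length term: −675/38 = −17.763
Tm = 81.5 + (-6.192) + 24.816 − 17.763 = 82.361 → 82.4°C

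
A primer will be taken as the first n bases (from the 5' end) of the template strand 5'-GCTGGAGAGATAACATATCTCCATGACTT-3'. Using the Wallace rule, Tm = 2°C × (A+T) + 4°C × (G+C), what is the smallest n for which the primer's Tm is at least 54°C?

First 18 bases: GCTGGAGAGATAACATAT → Tm = 50°C (< 54°C)
First 19 bases: GCTGGAGAGATAACATATC → Tm = 54°C (≥ 54°C)
Since every base adds ≥2°C, Tm only increases with n, so the threshold is first crossed at n = 19.

n = 19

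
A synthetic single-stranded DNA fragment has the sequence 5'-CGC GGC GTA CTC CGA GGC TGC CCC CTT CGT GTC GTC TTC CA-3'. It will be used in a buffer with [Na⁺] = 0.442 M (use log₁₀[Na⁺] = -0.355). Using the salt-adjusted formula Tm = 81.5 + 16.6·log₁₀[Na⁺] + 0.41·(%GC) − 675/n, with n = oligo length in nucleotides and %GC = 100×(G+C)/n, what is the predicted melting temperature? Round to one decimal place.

Length n = 41. T=10, C=17, A=3, G=11
G+C = 28, so %GC = 28/41 × 100 = 68.293%
Salt term: 16.6 × (-0.355) = -5.893
GC term: 0.41 × 68.293 = 28; length term: −675/41 = −16.463
Tm = 81.5 + (-5.893) + 28 − 16.463 = 87.144 → 87.1°C

87.1°C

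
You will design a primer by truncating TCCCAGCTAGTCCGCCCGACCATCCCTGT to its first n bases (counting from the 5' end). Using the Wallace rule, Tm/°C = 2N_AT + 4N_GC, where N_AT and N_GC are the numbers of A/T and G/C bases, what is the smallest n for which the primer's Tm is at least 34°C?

First 10 bases: TCCCAGCTAG → Tm = 32°C (< 34°C)
First 11 bases: TCCCAGCTAGT → Tm = 34°C (≥ 34°C)
Each additional base adds 2°C (A/T) or 4°C (G/C), so Tm is non-decreasing in n; n = 11 is the first length to reach 34°C.

n = 11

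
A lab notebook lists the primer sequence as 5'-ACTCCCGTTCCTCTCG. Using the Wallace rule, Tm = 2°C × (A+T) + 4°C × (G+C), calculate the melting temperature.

52°C

Base counts: A=1, C=8, G=2, T=5
AT pairs contribute 6, GC pairs contribute 10.
Tm = 2(6) + 4(10) = 12 + 40 = 52°C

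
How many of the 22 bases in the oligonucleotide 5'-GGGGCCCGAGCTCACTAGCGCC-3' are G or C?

17

Scanning the sequence gives G=8, A=3, T=2, C=9.
Total G or C: 8 + 9 = 17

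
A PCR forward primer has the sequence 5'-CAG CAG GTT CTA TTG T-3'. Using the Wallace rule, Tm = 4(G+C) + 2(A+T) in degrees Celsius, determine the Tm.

Counting bases: G=4, C=3, A=3, T=6
A+T = 9, G+C = 7
Tm = 2×9 + 4×7 = 46°C

46°C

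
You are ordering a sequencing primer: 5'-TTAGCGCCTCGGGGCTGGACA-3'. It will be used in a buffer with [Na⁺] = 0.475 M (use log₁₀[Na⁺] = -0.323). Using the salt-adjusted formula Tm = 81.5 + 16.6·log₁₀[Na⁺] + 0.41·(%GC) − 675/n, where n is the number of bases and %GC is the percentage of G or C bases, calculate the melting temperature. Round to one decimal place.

Length n = 21. Scanning the sequence gives A=3, G=8, T=4, C=6.
G+C = 14, so %GC = 14/21 × 100 = 66.667%
Salt term: 16.6 × (-0.323) = -5.362
GC term: 0.41 × 66.667 = 27.333; length term: −675/21 = −32.143
Tm = 81.5 + (-5.362) + 27.333 − 32.143 = 71.328 → 71.3°C

71.3°C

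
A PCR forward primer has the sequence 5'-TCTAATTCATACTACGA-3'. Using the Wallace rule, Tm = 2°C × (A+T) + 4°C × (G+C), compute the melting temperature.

A=6, T=6, C=4, G=1
A+T = 12, G+C = 5
Tm = 2×12 + 4×5 = 44°C

44°C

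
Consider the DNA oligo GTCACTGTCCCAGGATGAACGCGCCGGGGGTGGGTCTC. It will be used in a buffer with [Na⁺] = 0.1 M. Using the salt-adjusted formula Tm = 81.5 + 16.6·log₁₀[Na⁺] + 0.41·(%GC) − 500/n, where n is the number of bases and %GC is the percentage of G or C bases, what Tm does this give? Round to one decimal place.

79.8°C

Length n = 38. Base counts: G=15, C=11, A=5, T=7
G+C = 26, so %GC = 26/38 × 100 = 68.421%
Salt term: 16.6 × (-1) = -16.6
GC term: 0.41 × 68.421 = 28.053; length term: −500/38 = −13.158
Tm = 81.5 + (-16.6) + 28.053 − 13.158 = 79.795 → 79.8°C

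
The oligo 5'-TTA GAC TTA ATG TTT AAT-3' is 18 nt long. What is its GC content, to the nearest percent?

A=6, G=2, C=1, T=9
G+C = 2 + 1 = 3 out of 18 bases
%GC = 3/18 × 100 = 16.67% ≈ 17%

17%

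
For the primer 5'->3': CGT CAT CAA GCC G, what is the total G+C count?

8

G=3, T=2, C=5, A=3
Total G or C: 3 + 5 = 8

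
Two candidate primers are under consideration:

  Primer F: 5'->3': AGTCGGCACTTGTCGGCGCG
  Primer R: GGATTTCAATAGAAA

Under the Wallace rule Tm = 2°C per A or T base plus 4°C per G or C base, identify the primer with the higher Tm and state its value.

Primer F, 68°C

Primer F: A+T=6, G+C=14 → Tm = 2(6)+4(14) = 68°C
Primer R: A+T=11, G+C=4 → Tm = 2(11)+4(4) = 38°C
68°C vs 38°C → primer F is higher.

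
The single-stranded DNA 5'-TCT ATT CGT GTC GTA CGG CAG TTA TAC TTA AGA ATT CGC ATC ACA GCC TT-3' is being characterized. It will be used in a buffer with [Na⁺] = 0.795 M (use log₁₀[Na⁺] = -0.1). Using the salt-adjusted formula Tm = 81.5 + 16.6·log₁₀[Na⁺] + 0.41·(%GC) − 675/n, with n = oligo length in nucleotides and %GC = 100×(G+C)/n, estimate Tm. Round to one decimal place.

Length n = 50. G=9, C=12, T=17, A=12
G+C = 21, so %GC = 21/50 × 100 = 42%
Salt term: 16.6 × (-0.1) = -1.66
GC term: 0.41 × 42 = 17.22; length term: −675/50 = −13.5
Tm = 81.5 + (-1.66) + 17.22 − 13.5 = 83.56 → 83.6°C

83.6°C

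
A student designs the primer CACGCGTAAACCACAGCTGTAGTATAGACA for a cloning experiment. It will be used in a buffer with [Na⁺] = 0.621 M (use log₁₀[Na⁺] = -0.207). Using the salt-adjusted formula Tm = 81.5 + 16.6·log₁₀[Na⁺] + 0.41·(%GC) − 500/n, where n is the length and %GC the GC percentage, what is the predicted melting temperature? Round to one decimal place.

Length n = 30. Counting bases: T=5, A=11, G=6, C=8
G+C = 14, so %GC = 14/30 × 100 = 46.667%
Salt term: 16.6 × (-0.207) = -3.436
GC term: 0.41 × 46.667 = 19.133; length term: −500/30 = −16.667
Tm = 81.5 + (-3.436) + 19.133 − 16.667 = 80.53 → 80.5°C

80.5°C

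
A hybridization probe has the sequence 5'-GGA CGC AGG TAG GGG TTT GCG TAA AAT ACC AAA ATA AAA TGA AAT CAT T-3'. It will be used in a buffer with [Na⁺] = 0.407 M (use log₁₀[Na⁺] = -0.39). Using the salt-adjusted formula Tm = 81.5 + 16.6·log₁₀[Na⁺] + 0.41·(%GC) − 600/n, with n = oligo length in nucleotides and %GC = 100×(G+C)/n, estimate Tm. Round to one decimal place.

77.8°C

Length n = 49. T=11, A=20, C=6, G=12
G+C = 18, so %GC = 18/49 × 100 = 36.735%
Salt term: 16.6 × (-0.39) = -6.474
GC term: 0.41 × 36.735 = 15.061; length term: −600/49 = −12.245
Tm = 81.5 + (-6.474) + 15.061 − 12.245 = 77.842 → 77.8°C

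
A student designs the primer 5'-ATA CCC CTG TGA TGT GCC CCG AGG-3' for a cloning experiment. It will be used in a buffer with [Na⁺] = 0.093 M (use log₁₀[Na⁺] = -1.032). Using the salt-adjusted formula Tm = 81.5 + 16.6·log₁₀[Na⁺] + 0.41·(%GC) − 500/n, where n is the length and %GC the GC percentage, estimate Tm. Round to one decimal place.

69.2°C

Length n = 24. Base counts: C=8, T=5, A=4, G=7
G+C = 15, so %GC = 15/24 × 100 = 62.5%
Salt term: 16.6 × (-1.032) = -17.131
GC term: 0.41 × 62.5 = 25.625; length term: −500/24 = −20.833
Tm = 81.5 + (-17.131) + 25.625 − 20.833 = 69.161 → 69.2°C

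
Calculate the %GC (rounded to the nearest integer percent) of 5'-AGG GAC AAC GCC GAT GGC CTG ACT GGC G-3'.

68%

T=3, C=8, A=6, G=11
G+C = 11 + 8 = 19 out of 28 bases
%GC = 19/28 × 100 = 67.86% ≈ 68%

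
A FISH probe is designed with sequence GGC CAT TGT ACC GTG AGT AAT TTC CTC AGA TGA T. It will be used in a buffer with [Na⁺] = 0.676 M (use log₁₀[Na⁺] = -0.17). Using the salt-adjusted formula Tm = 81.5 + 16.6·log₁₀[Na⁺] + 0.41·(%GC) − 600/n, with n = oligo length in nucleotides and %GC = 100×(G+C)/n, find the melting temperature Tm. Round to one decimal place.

79.1°C

Length n = 34. A=8, G=8, T=11, C=7
G+C = 15, so %GC = 15/34 × 100 = 44.118%
Salt term: 16.6 × (-0.17) = -2.822
GC term: 0.41 × 44.118 = 18.088; length term: −600/34 = −17.647
Tm = 81.5 + (-2.822) + 18.088 − 17.647 = 79.119 → 79.1°C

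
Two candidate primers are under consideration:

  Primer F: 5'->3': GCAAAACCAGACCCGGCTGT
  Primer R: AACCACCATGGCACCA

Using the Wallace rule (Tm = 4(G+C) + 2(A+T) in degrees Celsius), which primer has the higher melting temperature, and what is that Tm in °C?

Primer F, 64°C

Primer F: A+T=8, G+C=12 → Tm = 2(8)+4(12) = 64°C
Primer R: A+T=7, G+C=9 → Tm = 2(7)+4(9) = 50°C
64°C vs 50°C → primer F is higher.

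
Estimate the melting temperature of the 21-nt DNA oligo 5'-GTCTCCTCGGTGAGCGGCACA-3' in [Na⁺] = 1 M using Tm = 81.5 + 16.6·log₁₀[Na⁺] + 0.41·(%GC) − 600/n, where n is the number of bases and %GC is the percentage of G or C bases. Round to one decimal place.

80.3°C

Length n = 21. Base counts: A=3, G=7, C=7, T=4
G+C = 14, so %GC = 14/21 × 100 = 66.667%
Salt term: 16.6 × (0) = 0
GC term: 0.41 × 66.667 = 27.333; length term: −600/21 = −28.571
Tm = 81.5 + (0) + 27.333 − 28.571 = 80.262 → 80.3°C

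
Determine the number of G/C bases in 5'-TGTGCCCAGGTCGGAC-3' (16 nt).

Counting bases: T=3, G=6, C=5, A=2
Total G or C: 6 + 5 = 11

11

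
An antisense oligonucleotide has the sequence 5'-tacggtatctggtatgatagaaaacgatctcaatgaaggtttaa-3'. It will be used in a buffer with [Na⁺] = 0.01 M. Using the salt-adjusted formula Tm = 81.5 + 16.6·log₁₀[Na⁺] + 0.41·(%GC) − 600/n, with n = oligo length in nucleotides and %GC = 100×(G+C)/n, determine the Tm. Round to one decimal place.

48.6°C

Length n = 44. Counting bases: A=16, T=13, C=5, G=10
G+C = 15, so %GC = 15/44 × 100 = 34.091%
Salt term: 16.6 × (-2) = -33.2
GC term: 0.41 × 34.091 = 13.977; length term: −600/44 = −13.636
Tm = 81.5 + (-33.2) + 13.977 − 13.636 = 48.641 → 48.6°C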